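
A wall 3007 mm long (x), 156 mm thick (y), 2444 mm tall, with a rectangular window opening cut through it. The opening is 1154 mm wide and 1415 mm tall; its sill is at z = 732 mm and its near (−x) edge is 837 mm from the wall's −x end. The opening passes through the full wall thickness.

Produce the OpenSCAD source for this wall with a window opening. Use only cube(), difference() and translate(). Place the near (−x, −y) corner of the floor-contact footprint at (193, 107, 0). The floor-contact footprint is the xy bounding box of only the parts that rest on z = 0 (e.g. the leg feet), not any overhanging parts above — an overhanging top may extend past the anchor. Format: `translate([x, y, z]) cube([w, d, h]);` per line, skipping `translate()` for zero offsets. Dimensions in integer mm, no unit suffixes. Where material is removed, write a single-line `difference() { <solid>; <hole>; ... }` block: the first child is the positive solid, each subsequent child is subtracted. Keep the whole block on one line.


difference() { translate([193, 107, 0]) cube([3007, 156, 2444]); translate([1030, 107, 732]) cube([1154, 156, 1415]); }


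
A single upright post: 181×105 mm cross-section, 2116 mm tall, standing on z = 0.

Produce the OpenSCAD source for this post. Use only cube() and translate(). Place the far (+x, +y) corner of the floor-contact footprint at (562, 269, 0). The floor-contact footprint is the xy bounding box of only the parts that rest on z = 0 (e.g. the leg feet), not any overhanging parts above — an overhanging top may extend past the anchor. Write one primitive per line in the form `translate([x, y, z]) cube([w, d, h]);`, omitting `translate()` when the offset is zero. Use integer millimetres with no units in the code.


translate([381, 164, 0]) cube([181, 105, 2116]);


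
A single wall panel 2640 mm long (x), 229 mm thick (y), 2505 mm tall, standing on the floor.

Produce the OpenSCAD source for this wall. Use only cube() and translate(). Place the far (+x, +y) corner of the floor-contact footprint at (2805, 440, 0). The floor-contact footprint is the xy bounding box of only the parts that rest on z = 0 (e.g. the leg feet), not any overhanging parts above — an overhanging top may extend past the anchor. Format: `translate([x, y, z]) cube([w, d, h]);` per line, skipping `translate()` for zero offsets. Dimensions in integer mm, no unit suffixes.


translate([165, 211, 0]) cube([2640, 229, 2505]);


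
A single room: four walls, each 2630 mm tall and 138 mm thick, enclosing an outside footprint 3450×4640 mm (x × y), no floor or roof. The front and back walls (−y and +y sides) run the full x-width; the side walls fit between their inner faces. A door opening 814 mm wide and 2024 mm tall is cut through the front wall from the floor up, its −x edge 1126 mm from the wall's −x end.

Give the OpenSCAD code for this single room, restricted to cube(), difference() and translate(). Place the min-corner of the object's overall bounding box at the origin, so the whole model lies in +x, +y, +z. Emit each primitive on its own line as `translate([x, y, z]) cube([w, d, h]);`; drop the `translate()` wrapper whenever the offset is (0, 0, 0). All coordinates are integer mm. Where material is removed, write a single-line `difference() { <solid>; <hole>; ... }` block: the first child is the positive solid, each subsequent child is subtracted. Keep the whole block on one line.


difference() { cube([3450, 138, 2630]); translate([1126, 0, 0]) cube([814, 138, 2024]); }
translate([0, 4502, 0]) cube([3450, 138, 2630]);
translate([0, 138, 0]) cube([138, 4364, 2630]);
translate([3312, 138, 0]) cube([138, 4364, 2630]);


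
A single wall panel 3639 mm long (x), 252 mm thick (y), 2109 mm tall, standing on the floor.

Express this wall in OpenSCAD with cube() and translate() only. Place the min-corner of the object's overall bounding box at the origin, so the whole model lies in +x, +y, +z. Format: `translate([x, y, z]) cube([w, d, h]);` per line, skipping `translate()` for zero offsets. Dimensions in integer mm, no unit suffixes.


cube([3639, 252, 2109]);


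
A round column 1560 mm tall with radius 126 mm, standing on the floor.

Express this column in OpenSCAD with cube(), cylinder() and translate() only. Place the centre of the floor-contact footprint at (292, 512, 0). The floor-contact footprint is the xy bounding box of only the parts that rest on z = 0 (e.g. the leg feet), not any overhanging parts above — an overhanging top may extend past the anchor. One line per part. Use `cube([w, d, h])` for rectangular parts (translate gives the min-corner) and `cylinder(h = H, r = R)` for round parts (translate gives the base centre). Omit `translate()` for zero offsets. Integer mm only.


translate([292, 512, 0]) cylinder(h = 1560, r = 126);


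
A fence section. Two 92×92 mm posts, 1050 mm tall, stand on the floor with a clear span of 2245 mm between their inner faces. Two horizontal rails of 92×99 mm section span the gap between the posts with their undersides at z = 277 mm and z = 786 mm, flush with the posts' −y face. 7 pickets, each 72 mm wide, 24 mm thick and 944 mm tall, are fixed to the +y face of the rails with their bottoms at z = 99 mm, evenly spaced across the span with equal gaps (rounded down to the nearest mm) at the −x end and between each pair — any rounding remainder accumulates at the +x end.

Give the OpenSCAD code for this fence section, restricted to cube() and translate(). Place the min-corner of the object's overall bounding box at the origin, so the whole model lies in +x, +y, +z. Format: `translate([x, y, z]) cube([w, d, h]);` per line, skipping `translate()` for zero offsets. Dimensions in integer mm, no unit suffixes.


cube([92, 92, 1050]);
translate([2337, 0, 0]) cube([92, 92, 1050]);
translate([92, 0, 277]) cube([2245, 92, 99]);
translate([92, 0, 786]) cube([2245, 92, 99]);
translate([309, 92, 99]) cube([72, 24, 944]);
translate([598, 92, 99]) cube([72, 24, 944]);
translate([887, 92, 99]) cube([72, 24, 944]);
translate([1176, 92, 99]) cube([72, 24, 944]);
translate([1465, 92, 99]) cube([72, 24, 944]);
translate([1754, 92, 99]) cube([72, 24, 944]);
translate([2043, 92, 99]) cube([72, 24, 944]);


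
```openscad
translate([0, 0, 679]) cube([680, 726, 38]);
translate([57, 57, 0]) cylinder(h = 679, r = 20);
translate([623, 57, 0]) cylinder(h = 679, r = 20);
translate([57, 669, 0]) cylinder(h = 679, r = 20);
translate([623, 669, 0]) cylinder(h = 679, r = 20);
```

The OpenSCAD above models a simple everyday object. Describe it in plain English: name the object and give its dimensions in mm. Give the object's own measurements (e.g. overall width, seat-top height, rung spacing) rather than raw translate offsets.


A table: top 680 mm (x) × 726 mm (y), 38 mm thick, upper face at z = 717 mm, on four round legs of 40 mm diameter, each leg's bounding box inset 37 mm from the nearest pair of top edges from z = 0 to the bottom of the top.


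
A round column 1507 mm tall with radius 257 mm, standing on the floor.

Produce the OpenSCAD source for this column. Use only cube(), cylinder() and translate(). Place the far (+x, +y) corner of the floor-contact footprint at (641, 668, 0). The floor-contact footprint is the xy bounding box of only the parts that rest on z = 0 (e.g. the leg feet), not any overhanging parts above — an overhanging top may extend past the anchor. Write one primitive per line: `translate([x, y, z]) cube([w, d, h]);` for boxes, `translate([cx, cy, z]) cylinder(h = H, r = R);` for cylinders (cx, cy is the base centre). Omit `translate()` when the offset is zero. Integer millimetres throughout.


translate([384, 411, 0]) cylinder(h = 1507, r = 257);


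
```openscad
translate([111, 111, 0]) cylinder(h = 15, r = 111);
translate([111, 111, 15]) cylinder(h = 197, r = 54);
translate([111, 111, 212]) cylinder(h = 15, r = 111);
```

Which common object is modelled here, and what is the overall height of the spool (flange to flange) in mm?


A spool. The overall height is 227 mm.

Three coaxial cylinders, large–small–large — a spool. Two 15 mm flanges and a 197 mm core give 15 + 197 + 15 = 227 mm.


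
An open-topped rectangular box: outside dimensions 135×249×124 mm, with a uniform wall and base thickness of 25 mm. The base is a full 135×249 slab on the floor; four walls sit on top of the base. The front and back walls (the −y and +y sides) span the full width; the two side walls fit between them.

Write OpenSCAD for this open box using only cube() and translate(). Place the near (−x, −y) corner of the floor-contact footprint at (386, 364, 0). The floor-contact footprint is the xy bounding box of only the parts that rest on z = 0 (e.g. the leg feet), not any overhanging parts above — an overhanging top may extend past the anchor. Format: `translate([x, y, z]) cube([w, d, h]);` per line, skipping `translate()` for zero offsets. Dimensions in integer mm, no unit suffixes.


translate([386, 364, 0]) cube([135, 249, 25]);
translate([386, 364, 25]) cube([135, 25, 99]);
translate([386, 588, 25]) cube([135, 25, 99]);
translate([386, 389, 25]) cube([25, 199, 99]);
translate([496, 389, 25]) cube([25, 199, 99]);


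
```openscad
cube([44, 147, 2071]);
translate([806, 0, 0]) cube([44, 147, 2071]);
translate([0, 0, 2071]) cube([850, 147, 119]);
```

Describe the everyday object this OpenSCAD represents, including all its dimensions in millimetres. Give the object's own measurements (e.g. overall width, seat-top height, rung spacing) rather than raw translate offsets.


A door frame. The clear opening is 762 mm wide and 2071 mm high. Two 44 mm wide jambs, 147 mm deep, stand either side of the opening from the floor to the top of the opening. A 119 mm thick head sits across the top of both jambs, spanning the full outside width of the frame.


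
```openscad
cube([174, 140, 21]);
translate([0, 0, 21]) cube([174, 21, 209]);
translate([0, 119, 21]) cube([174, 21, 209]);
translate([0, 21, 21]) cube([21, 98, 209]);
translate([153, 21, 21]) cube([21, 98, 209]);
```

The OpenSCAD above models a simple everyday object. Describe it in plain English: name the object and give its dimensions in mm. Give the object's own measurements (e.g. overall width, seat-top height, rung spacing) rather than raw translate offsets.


An open-topped rectangular box: outside dimensions 174×140×230 mm, with a uniform wall and base thickness of 21 mm. The base is a full 174×140 slab on the floor; four walls sit on top of the base. The front and back walls (the −y and +y sides) span the full width; the two side walls fit between them.


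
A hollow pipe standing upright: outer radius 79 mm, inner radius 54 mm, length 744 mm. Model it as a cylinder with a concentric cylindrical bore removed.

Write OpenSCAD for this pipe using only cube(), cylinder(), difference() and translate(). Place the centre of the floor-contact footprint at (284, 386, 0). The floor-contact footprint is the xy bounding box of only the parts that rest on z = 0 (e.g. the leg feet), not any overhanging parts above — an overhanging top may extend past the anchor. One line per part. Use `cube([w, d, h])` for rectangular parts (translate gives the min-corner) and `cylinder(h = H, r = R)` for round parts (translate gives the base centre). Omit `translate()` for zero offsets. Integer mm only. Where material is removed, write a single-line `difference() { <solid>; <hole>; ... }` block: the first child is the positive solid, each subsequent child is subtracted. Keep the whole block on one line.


difference() { translate([284, 386, 0]) cylinder(h = 744, r = 79); translate([284, 386, 0]) cylinder(h = 744, r = 54); }


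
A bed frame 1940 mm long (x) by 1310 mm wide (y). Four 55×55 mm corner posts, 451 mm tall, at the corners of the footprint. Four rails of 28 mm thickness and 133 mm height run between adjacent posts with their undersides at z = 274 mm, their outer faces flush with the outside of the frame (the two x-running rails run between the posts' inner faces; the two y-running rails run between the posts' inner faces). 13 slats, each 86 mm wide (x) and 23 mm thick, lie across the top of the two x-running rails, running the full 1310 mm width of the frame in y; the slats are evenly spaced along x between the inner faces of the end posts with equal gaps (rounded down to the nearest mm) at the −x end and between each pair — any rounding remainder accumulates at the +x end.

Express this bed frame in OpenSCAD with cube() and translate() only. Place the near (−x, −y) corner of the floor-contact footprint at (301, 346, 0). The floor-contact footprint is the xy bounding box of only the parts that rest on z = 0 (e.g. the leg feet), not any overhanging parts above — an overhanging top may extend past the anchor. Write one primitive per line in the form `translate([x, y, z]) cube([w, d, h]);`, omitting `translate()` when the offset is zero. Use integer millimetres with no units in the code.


translate([301, 346, 0]) cube([55, 55, 451]);
translate([301, 1601, 0]) cube([55, 55, 451]);
translate([2186, 346, 0]) cube([55, 55, 451]);
translate([2186, 1601, 0]) cube([55, 55, 451]);
translate([356, 346, 274]) cube([1830, 28, 133]);
translate([356, 1628, 274]) cube([1830, 28, 133]);
translate([301, 401, 274]) cube([28, 1200, 133]);
translate([2213, 401, 274]) cube([28, 1200, 133]);
translate([406, 346, 407]) cube([86, 1310, 23]);
translate([542, 346, 407]) cube([86, 1310, 23]);
translate([678, 346, 407]) cube([86, 1310, 23]);
translate([814, 346, 407]) cube([86, 1310, 23]);
translate([950, 346, 407]) cube([86, 1310, 23]);
translate([1086, 346, 407]) cube([86, 1310, 23]);
translate([1222, 346, 407]) cube([86, 1310, 23]);
translate([1358, 346, 407]) cube([86, 1310, 23]);
translate([1494, 346, 407]) cube([86, 1310, 23]);
translate([1630, 346, 407]) cube([86, 1310, 23]);
translate([1766, 346, 407]) cube([86, 1310, 23]);
translate([1902, 346, 407]) cube([86, 1310, 23]);
translate([2038, 346, 407]) cube([86, 1310, 23]);


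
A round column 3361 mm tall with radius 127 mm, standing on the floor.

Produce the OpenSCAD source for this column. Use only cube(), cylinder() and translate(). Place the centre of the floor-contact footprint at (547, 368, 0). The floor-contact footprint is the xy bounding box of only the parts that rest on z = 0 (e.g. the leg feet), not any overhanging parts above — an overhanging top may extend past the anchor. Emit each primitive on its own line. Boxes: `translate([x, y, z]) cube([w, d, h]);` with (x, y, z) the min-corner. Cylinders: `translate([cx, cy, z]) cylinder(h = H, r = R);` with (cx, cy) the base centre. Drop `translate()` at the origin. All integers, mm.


translate([547, 368, 0]) cylinder(h = 3361, r = 127);


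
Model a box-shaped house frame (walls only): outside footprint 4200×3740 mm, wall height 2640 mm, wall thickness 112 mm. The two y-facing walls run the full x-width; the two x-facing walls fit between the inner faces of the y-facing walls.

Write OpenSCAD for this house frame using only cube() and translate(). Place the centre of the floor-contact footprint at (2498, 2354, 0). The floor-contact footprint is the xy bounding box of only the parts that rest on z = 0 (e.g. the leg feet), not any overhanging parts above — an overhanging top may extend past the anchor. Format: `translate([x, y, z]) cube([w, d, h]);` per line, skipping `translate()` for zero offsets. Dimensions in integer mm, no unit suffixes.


translate([398, 484, 0]) cube([4200, 112, 2640]);
translate([398, 4112, 0]) cube([4200, 112, 2640]);
translate([398, 596, 0]) cube([112, 3516, 2640]);
translate([4486, 596, 0]) cube([112, 3516, 2640]);


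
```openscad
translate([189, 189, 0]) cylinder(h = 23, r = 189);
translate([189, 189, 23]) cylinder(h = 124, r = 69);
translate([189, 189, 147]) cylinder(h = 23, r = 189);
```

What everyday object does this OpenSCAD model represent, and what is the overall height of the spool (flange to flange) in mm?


A spool. The overall height is 170 mm.

Three coaxial cylinders, large–small–large — a spool. Two 23 mm flanges and a 124 mm core give 23 + 124 + 23 = 170 mm.


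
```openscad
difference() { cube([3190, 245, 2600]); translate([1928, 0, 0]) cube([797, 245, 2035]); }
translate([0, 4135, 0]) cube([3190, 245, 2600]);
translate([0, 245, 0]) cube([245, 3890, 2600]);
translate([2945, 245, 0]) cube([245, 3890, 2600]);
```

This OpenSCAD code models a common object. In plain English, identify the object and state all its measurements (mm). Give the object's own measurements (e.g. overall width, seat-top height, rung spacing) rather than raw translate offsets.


A single room: four walls, each 2600 mm tall and 245 mm thick, enclosing an outside footprint 3190×4380 mm (x × y), no floor or roof. The front and back walls (−y and +y sides) run the full x-width; the side walls fit between their inner faces. A door opening 797 mm wide and 2035 mm tall is cut through the front wall from the floor up, its −x edge 1928 mm from the wall's −x end.


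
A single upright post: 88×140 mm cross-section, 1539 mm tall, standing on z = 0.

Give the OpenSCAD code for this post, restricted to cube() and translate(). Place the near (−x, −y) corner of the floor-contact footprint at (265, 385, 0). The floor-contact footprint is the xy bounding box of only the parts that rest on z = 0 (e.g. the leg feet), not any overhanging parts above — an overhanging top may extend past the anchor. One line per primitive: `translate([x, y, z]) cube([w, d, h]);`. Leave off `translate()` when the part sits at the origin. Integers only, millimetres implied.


translate([265, 385, 0]) cube([88, 140, 1539]);


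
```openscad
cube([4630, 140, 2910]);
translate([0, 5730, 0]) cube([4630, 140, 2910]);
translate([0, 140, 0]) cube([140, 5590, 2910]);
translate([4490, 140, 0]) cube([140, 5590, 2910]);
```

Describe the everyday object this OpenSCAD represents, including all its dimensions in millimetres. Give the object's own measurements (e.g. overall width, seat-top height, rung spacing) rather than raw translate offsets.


The wall frame of a small rectangular building: four walls, each 2910 mm tall and 140 mm thick, enclosing a footprint 4630 mm (x) by 5870 mm (y) outside-to-outside, with no floor or roof. The front and back walls (the −y and +y sides) span the full width; the two side walls fit between them.


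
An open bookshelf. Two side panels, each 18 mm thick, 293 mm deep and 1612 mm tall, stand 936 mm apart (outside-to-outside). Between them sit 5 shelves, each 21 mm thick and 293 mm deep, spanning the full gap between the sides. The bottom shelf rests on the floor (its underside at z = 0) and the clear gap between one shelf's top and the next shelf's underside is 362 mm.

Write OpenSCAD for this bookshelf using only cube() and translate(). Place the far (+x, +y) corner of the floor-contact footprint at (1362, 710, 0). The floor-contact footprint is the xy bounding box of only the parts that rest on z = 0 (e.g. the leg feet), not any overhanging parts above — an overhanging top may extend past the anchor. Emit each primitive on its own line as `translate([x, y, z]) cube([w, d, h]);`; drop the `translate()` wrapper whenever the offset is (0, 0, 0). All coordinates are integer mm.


translate([426, 417, 0]) cube([18, 293, 1612]);
translate([1344, 417, 0]) cube([18, 293, 1612]);
translate([444, 417, 0]) cube([900, 293, 21]);
translate([444, 417, 383]) cube([900, 293, 21]);
translate([444, 417, 766]) cube([900, 293, 21]);
translate([444, 417, 1149]) cube([900, 293, 21]);
translate([444, 417, 1532]) cube([900, 293, 21]);


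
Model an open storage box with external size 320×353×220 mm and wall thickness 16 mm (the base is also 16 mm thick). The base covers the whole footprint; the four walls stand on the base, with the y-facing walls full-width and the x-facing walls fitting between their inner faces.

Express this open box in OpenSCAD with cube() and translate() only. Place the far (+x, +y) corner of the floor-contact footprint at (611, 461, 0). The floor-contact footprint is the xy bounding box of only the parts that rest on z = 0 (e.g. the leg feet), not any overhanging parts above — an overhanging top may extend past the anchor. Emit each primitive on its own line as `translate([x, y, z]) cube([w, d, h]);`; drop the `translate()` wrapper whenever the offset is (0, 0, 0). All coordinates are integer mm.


translate([291, 108, 0]) cube([320, 353, 16]);
translate([291, 108, 16]) cube([320, 16, 204]);
translate([291, 445, 16]) cube([320, 16, 204]);
translate([291, 124, 16]) cube([16, 321, 204]);
translate([595, 124, 16]) cube([16, 321, 204]);


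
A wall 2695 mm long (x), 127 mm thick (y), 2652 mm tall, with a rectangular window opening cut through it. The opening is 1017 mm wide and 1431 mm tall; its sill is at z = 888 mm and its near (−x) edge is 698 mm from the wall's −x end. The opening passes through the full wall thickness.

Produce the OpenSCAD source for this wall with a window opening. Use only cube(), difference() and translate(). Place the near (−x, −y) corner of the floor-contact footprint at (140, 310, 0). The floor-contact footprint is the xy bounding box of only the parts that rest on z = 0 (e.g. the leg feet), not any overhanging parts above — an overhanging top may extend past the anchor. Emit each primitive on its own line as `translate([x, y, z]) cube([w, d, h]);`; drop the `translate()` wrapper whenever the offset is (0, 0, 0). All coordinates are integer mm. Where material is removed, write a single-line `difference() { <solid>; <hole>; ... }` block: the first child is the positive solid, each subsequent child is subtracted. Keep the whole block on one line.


difference() { translate([140, 310, 0]) cube([2695, 127, 2652]); translate([838, 310, 888]) cube([1017, 127, 1431]); }


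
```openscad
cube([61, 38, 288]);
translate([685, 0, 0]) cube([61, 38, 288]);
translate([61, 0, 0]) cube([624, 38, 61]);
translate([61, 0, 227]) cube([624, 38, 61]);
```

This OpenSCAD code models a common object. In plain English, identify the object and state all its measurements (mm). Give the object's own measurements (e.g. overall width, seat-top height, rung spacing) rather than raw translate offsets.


A rectangular picture frame lying in the x–z plane (depth along y). The opening is 624 mm wide (x) by 166 mm tall (z), surrounded by a border 61 mm wide on all four sides. The frame is 38 mm deep and is made of two full-height vertical stiles with two horizontal rails fitted between them.


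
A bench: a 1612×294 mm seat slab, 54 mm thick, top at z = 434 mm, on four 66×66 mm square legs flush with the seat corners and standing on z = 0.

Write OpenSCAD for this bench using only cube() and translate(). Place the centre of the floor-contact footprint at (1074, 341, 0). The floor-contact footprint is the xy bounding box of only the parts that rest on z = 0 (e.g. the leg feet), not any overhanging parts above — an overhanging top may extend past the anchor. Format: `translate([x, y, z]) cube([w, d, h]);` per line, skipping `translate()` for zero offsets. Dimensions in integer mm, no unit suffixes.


translate([268, 194, 380]) cube([1612, 294, 54]);
translate([268, 194, 0]) cube([66, 66, 380]);
translate([268, 422, 0]) cube([66, 66, 380]);
translate([1814, 194, 0]) cube([66, 66, 380]);
translate([1814, 422, 0]) cube([66, 66, 380]);


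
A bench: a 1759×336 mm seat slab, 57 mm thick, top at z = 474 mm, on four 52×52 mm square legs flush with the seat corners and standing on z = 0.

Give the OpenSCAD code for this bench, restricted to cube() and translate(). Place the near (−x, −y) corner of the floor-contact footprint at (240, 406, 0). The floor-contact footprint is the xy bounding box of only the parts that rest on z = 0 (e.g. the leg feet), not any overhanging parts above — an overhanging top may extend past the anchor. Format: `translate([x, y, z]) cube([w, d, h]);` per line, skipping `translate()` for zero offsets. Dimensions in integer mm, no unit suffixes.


translate([240, 406, 417]) cube([1759, 336, 57]);
translate([240, 406, 0]) cube([52, 52, 417]);
translate([240, 690, 0]) cube([52, 52, 417]);
translate([1947, 406, 0]) cube([52, 52, 417]);
translate([1947, 690, 0]) cube([52, 52, 417]);


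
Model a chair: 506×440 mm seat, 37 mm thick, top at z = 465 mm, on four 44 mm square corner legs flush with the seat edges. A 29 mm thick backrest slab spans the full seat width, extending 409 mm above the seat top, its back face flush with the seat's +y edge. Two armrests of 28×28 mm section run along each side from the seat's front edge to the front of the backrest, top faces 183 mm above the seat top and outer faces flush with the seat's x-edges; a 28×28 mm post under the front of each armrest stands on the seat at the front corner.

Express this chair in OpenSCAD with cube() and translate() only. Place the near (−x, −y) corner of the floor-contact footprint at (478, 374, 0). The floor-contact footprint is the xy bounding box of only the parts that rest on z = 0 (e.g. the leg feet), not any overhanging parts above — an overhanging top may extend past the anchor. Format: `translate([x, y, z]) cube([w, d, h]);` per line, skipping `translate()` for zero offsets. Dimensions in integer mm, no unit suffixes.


// leg_h = 465 - 37 = 428
// arm post h = 183 - 28 = 155
translate([478, 374, 428]) cube([506, 440, 37]);
translate([478, 374, 0]) cube([44, 44, 428]);
translate([940, 374, 0]) cube([44, 44, 428]);
translate([478, 770, 0]) cube([44, 44, 428]);
translate([940, 770, 0]) cube([44, 44, 428]);
translate([478, 785, 465]) cube([506, 29, 409]);
translate([478, 374, 620]) cube([28, 411, 28]);
translate([956, 374, 620]) cube([28, 411, 28]);
translate([478, 374, 465]) cube([28, 28, 155]);
translate([956, 374, 465]) cube([28, 28, 155]);


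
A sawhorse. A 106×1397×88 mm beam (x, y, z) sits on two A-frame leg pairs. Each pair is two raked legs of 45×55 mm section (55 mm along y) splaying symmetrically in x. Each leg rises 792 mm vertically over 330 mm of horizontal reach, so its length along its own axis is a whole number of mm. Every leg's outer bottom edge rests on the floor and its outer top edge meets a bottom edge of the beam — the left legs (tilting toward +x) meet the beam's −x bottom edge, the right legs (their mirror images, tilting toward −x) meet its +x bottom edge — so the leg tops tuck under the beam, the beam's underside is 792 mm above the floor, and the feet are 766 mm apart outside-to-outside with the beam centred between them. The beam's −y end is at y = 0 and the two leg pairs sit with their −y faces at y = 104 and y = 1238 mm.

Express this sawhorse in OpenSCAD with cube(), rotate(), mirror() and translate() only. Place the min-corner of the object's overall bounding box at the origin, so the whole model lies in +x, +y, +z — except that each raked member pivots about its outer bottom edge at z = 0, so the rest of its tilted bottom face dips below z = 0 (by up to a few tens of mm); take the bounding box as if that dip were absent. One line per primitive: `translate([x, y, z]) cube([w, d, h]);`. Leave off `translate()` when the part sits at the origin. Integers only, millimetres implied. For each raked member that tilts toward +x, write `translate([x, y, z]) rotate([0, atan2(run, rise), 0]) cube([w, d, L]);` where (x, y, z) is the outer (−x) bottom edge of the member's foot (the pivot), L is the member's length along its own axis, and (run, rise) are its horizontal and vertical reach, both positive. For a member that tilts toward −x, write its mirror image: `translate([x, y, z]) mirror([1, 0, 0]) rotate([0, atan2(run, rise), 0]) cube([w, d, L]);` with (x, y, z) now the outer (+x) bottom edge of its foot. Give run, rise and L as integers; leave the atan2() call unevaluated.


translate([330, 0, 792]) cube([106, 1397, 88]);
translate([0, 104, 0]) rotate([0, atan2(330, 792), 0]) cube([45, 55, 858]);
translate([766, 104, 0]) mirror([1, 0, 0]) rotate([0, atan2(330, 792), 0]) cube([45, 55, 858]);
translate([0, 1238, 0]) rotate([0, atan2(330, 792), 0]) cube([45, 55, 858]);
translate([766, 1238, 0]) mirror([1, 0, 0]) rotate([0, atan2(330, 792), 0]) cube([45, 55, 858]);


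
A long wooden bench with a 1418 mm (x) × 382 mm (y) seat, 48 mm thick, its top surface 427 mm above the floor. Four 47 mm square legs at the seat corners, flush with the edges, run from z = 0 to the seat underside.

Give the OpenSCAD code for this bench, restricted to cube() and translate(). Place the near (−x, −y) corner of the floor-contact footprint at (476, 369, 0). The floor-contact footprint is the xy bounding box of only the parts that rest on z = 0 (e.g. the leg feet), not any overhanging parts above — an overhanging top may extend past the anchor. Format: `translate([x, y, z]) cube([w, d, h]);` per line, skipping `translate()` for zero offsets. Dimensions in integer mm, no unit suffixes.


translate([476, 369, 379]) cube([1418, 382, 48]);
translate([476, 369, 0]) cube([47, 47, 379]);
translate([476, 704, 0]) cube([47, 47, 379]);
translate([1847, 369, 0]) cube([47, 47, 379]);
translate([1847, 704, 0]) cube([47, 47, 379]);


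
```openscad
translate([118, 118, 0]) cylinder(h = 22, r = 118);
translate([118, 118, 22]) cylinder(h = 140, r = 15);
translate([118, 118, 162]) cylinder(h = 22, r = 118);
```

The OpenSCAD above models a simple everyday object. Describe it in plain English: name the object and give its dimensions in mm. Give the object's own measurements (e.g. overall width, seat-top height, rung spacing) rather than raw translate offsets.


A spool: two coaxial disc flanges of radius 118 mm and thickness 22 mm, joined by a core cylinder of radius 15 mm and height 140 mm. The lower flange rests on z = 0 and the three cylinders share a vertical axis.


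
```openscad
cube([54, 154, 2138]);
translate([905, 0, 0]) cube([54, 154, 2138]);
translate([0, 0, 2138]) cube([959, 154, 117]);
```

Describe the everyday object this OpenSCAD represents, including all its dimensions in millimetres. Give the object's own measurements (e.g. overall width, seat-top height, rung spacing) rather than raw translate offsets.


A door frame. The clear opening is 851 mm wide and 2138 mm high. Two 54 mm wide jambs, 154 mm deep, stand either side of the opening from the floor to the top of the opening. A 117 mm thick head sits across the top of both jambs, spanning the full outside width of the frame.


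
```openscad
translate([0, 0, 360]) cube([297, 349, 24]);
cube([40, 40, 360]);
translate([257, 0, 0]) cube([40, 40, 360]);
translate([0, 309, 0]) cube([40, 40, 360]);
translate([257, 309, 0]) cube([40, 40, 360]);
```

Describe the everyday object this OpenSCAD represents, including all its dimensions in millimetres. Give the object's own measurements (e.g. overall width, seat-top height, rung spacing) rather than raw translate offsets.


A simple wooden stool: a rectangular seat 297 mm (x) by 349 mm (y), 24 mm thick, top face at z = 384 mm, on four square legs, each 40×40 mm in cross-section. The legs rest on z = 0, each flush with a corner of the seat.


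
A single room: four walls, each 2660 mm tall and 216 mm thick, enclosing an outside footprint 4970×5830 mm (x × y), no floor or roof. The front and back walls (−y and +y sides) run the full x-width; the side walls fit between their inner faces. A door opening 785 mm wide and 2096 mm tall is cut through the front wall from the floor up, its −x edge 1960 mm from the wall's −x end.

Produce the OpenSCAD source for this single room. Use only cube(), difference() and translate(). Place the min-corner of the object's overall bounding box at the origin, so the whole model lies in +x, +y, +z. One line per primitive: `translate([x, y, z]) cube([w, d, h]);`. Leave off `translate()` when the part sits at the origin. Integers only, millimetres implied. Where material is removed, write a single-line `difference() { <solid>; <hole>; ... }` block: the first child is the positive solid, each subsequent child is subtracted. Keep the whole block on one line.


difference() { cube([4970, 216, 2660]); translate([1960, 0, 0]) cube([785, 216, 2096]); }
translate([0, 5614, 0]) cube([4970, 216, 2660]);
translate([0, 216, 0]) cube([216, 5398, 2660]);
translate([4754, 216, 0]) cube([216, 5398, 2660]);


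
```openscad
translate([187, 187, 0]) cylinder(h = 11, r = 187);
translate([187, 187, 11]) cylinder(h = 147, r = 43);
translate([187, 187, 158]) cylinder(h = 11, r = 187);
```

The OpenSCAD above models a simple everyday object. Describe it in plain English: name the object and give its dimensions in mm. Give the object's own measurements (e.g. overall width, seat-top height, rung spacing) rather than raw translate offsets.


A spool: two coaxial disc flanges of radius 187 mm and thickness 11 mm, joined by a core cylinder of radius 43 mm and height 147 mm. The lower flange rests on z = 0 and the three cylinders share a vertical axis.


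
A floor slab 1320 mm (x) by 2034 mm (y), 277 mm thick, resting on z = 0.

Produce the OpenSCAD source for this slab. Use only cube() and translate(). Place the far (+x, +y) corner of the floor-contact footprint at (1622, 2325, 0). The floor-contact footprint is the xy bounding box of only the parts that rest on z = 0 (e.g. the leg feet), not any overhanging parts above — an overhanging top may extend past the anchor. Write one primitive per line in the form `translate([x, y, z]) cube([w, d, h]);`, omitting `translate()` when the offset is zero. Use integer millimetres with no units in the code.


translate([302, 291, 0]) cube([1320, 2034, 277]);


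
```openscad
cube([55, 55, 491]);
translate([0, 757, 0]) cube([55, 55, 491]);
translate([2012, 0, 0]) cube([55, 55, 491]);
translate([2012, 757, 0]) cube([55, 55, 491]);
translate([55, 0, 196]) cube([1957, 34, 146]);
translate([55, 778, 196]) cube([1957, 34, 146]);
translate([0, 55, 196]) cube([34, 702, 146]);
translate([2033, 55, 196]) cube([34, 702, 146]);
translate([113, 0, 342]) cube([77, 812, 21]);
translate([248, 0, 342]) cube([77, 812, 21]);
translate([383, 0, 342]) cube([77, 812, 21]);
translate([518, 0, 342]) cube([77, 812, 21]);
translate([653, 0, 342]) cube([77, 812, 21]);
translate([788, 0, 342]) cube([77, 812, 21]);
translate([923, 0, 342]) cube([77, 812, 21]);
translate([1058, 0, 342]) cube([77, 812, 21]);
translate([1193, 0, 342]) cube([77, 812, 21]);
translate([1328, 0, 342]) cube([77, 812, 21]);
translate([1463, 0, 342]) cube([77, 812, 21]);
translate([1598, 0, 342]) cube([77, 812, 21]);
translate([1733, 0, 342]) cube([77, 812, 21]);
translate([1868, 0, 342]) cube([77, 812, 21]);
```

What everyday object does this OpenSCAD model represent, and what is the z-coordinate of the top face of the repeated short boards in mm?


A bed frame. The slat-top height is 363 mm.

Four posts, four rails, and a row of slats — a bed frame. Slats sit on the rails at z = 196 + 146 = 342; with slat thickness 21, the top is 363 mm.


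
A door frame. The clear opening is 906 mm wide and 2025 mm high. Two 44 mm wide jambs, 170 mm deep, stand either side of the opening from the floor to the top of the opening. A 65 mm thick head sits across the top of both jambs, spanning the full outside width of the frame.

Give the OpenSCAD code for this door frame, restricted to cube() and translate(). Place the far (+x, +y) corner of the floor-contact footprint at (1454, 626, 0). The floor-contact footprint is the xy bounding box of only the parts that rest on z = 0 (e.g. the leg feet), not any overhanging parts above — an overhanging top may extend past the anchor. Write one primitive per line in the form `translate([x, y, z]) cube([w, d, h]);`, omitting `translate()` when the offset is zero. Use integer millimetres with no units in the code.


translate([460, 456, 0]) cube([44, 170, 2025]);
translate([1410, 456, 0]) cube([44, 170, 2025]);
translate([460, 456, 2025]) cube([994, 170, 65]);


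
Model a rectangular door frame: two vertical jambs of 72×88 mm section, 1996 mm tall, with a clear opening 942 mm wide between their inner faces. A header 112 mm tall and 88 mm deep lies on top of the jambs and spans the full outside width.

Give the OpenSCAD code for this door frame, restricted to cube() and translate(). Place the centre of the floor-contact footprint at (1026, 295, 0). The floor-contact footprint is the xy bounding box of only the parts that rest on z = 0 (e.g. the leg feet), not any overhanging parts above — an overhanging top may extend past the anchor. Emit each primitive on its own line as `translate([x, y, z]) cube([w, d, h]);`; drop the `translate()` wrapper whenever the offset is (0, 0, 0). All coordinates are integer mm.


translate([483, 251, 0]) cube([72, 88, 1996]);
translate([1497, 251, 0]) cube([72, 88, 1996]);
translate([483, 251, 1996]) cube([1086, 88, 112]);


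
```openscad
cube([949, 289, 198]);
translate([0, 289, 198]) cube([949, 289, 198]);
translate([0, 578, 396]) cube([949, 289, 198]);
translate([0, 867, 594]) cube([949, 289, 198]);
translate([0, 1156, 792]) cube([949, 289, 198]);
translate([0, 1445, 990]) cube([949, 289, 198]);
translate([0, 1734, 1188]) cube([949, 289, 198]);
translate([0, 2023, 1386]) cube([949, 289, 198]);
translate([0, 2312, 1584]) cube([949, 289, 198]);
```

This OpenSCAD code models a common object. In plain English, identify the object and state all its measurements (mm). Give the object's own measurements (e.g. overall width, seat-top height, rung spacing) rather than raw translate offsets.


A straight staircase of 9 solid steps. Each step is 949 mm wide (x), 289 mm deep (y, the going) and 198 mm tall (the rise). The first step rests on the floor; each subsequent step sits one going further in +y and one rise higher in +z, directly behind and above the previous step with no overlap.


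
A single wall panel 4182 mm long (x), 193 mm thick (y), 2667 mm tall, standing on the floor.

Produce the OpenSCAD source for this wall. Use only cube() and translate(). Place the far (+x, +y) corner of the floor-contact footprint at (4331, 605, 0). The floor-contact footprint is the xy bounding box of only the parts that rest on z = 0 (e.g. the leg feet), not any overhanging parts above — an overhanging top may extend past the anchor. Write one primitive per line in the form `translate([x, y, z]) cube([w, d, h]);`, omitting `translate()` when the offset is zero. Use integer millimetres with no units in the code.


translate([149, 412, 0]) cube([4182, 193, 2667]);


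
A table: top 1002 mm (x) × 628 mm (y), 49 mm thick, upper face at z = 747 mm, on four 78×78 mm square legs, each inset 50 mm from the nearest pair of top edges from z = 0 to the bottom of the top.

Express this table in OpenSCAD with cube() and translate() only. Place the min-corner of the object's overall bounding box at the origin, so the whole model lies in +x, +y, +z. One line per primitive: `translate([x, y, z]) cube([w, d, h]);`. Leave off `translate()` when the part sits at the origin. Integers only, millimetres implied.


translate([0, 0, 698]) cube([1002, 628, 49]);
translate([50, 50, 0]) cube([78, 78, 698]);
translate([874, 50, 0]) cube([78, 78, 698]);
translate([50, 500, 0]) cube([78, 78, 698]);
translate([874, 500, 0]) cube([78, 78, 698]);


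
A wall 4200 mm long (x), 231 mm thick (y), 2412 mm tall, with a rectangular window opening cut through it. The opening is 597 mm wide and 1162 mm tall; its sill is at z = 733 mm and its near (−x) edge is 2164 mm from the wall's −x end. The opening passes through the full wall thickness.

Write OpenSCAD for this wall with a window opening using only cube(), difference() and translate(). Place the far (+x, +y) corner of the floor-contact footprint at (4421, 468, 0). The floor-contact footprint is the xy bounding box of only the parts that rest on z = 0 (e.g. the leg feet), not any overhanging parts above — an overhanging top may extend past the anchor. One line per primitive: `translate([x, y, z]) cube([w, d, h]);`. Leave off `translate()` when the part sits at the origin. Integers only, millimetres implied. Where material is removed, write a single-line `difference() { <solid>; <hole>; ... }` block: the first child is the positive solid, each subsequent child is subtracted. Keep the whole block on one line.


difference() { translate([221, 237, 0]) cube([4200, 231, 2412]); translate([2385, 237, 733]) cube([597, 231, 1162]); }
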